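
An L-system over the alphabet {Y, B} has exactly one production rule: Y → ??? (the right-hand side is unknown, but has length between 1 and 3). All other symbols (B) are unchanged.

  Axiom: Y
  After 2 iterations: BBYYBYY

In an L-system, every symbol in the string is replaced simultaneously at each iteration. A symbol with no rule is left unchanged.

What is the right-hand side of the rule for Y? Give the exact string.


Answer: BYY

Derivation:
Trying Y → BYY:
  Step 0: Y
  Step 1: BYY
  Step 2: BBYYBYY
Matches the given result.


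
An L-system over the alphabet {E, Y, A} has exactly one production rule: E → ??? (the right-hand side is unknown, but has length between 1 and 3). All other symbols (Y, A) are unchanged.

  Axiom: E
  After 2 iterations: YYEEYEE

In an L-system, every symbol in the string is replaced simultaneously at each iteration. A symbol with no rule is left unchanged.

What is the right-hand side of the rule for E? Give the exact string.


Answer: YEE

Derivation:
Trying E → YEE:
  Step 0: E
  Step 1: YEE
  Step 2: YYEEYEE
Matches the given result.


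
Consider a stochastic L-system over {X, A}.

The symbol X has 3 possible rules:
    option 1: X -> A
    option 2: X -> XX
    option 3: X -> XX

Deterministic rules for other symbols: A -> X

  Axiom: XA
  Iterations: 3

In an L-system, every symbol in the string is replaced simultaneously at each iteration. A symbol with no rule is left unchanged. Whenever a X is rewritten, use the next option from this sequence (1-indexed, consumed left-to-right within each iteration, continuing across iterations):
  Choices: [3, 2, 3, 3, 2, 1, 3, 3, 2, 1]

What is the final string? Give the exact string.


Answer: XXAXXXXXXA

Derivation:
Step 0: XA
Step 1: XXX  (used choices [3])
Step 2: XXXXXX  (used choices [2, 3, 3])
Step 3: XXAXXXXXXA  (used choices [2, 1, 3, 3, 2, 1])


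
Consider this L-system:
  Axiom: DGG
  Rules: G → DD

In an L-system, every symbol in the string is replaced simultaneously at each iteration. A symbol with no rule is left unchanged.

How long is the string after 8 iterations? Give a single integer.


Step 0: length = 3
Step 1: length = 5
Step 2: length = 5
Step 3: length = 5
Step 4: length = 5
Step 5: length = 5
Step 6: length = 5
Step 7: length = 5
Step 8: length = 5

Answer: 5


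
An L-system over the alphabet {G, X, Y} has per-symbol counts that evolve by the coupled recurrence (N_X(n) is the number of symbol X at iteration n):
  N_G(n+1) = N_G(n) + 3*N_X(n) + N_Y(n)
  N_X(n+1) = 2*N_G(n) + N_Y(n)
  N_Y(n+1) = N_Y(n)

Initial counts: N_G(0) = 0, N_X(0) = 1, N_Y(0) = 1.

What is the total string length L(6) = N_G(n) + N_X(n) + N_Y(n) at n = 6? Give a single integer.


Answer: 1458

Derivation:
Step 0: N_G=0, N_X=1, N_Y=1, L=2
Step 1: N_G=4, N_X=1, N_Y=1, L=6
Step 2: N_G=8, N_X=9, N_Y=1, L=18
Step 3: N_G=36, N_X=17, N_Y=1, L=54
Step 4: N_G=88, N_X=73, N_Y=1, L=162
Step 5: N_G=308, N_X=177, N_Y=1, L=486
Step 6: N_G=840, N_X=617, N_Y=1, L=1458


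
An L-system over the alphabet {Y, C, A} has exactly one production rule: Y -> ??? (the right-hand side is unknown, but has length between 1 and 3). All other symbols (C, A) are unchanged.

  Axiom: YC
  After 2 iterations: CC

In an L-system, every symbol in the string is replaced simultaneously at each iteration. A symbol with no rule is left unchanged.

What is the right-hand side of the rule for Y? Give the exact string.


Answer: C

Derivation:
Trying Y -> C:
  Step 0: YC
  Step 1: CC
  Step 2: CC
Matches the given result.


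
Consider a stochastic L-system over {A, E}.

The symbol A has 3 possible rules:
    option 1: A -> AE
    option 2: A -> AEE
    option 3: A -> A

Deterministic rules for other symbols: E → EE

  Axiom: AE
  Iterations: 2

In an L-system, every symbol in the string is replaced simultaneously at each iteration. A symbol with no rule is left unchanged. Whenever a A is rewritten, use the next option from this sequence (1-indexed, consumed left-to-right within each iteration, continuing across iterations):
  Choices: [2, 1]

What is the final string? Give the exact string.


Step 0: AE
Step 1: AEEEE  (used choices [2])
Step 2: AEEEEEEEEE  (used choices [1])

Answer: AEEEEEEEEE


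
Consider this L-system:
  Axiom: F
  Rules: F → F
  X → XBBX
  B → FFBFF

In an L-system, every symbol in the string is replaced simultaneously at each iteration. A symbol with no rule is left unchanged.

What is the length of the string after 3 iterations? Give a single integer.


Answer: 1

Derivation:
Step 0: length = 1
Step 1: length = 1
Step 2: length = 1
Step 3: length = 1


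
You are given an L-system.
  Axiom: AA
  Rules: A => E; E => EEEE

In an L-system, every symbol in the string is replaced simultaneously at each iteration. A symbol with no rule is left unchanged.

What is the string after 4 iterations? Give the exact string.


Step 0: AA
Step 1: EE
Step 2: EEEEEEEE
Step 3: EEEEEEEEEEEEEEEEEEEEEEEEEEEEEEEE
Step 4: EEEEEEEEEEEEEEEEEEEEEEEEEEEEEEEEEEEEEEEEEEEEEEEEEEEEEEEEEEEEEEEEEEEEEEEEEEEEEEEEEEEEEEEEEEEEEEEEEEEEEEEEEEEEEEEEEEEEEEEEEEEEEEEE

Answer: EEEEEEEEEEEEEEEEEEEEEEEEEEEEEEEEEEEEEEEEEEEEEEEEEEEEEEEEEEEEEEEEEEEEEEEEEEEEEEEEEEEEEEEEEEEEEEEEEEEEEEEEEEEEEEEEEEEEEEEEEEEEEEEE


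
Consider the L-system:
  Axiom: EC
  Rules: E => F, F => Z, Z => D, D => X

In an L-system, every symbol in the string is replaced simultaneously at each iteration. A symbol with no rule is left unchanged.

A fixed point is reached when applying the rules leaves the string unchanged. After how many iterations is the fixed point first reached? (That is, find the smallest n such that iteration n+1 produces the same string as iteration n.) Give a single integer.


Answer: 4

Derivation:
Step 0: EC
Step 1: FC
Step 2: ZC
Step 3: DC
Step 4: XC
Step 5: XC  (unchanged — fixed point at step 4)


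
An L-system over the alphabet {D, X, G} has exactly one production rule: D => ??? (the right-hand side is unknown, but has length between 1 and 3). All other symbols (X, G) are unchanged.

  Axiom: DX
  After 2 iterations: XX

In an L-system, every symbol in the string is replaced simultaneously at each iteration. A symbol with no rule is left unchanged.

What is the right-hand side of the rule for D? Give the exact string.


Answer: X

Derivation:
Trying D => X:
  Step 0: DX
  Step 1: XX
  Step 2: XX
Matches the given result.


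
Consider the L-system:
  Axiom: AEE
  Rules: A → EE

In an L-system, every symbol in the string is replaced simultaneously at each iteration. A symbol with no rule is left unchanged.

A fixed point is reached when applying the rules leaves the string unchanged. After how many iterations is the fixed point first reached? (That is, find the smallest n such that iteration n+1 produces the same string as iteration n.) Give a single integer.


Answer: 1

Derivation:
Step 0: AEE
Step 1: EEEE
Step 2: EEEE  (unchanged — fixed point at step 1)


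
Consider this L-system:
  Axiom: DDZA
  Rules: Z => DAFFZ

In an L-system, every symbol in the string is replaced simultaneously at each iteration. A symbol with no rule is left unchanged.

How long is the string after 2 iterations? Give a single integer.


Answer: 12

Derivation:
Step 0: length = 4
Step 1: length = 8
Step 2: length = 12


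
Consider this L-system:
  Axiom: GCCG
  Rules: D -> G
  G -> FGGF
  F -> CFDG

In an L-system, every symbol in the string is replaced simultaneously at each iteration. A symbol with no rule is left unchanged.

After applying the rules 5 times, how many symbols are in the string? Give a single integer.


Answer: 1066

Derivation:
Step 0: length = 4
Step 1: length = 10
Step 2: length = 34
Step 3: length = 106
Step 4: length = 334
Step 5: length = 1066


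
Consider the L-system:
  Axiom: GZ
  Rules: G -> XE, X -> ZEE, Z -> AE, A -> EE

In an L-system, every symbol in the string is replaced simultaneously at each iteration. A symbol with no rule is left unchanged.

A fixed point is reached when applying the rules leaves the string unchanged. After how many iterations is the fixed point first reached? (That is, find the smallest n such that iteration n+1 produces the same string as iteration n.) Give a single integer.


Step 0: GZ
Step 1: XEAE
Step 2: ZEEEEEE
Step 3: AEEEEEEE
Step 4: EEEEEEEEE
Step 5: EEEEEEEEE  (unchanged — fixed point at step 4)

Answer: 4


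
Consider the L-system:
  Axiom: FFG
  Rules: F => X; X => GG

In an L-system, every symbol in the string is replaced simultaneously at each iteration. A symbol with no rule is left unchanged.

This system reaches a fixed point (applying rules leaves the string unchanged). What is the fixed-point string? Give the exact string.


Answer: GGGGG

Derivation:
Step 0: FFG
Step 1: XXG
Step 2: GGGGG
Step 3: GGGGG  (unchanged — fixed point at step 2)


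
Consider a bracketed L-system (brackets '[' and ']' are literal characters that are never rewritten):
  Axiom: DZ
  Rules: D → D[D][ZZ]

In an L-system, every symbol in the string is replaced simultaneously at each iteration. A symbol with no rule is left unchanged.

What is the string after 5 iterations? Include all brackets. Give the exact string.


Answer: D[D][ZZ][D[D][ZZ]][ZZ][D[D][ZZ][D[D][ZZ]][ZZ]][ZZ][D[D][ZZ][D[D][ZZ]][ZZ][D[D][ZZ][D[D][ZZ]][ZZ]][ZZ]][ZZ][D[D][ZZ][D[D][ZZ]][ZZ][D[D][ZZ][D[D][ZZ]][ZZ]][ZZ][D[D][ZZ][D[D][ZZ]][ZZ][D[D][ZZ][D[D][ZZ]][ZZ]][ZZ]][ZZ]][ZZ]Z

Derivation:
Step 0: DZ
Step 1: D[D][ZZ]Z
Step 2: D[D][ZZ][D[D][ZZ]][ZZ]Z
Step 3: D[D][ZZ][D[D][ZZ]][ZZ][D[D][ZZ][D[D][ZZ]][ZZ]][ZZ]Z
Step 4: D[D][ZZ][D[D][ZZ]][ZZ][D[D][ZZ][D[D][ZZ]][ZZ]][ZZ][D[D][ZZ][D[D][ZZ]][ZZ][D[D][ZZ][D[D][ZZ]][ZZ]][ZZ]][ZZ]Z
Step 5: D[D][ZZ][D[D][ZZ]][ZZ][D[D][ZZ][D[D][ZZ]][ZZ]][ZZ][D[D][ZZ][D[D][ZZ]][ZZ][D[D][ZZ][D[D][ZZ]][ZZ]][ZZ]][ZZ][D[D][ZZ][D[D][ZZ]][ZZ][D[D][ZZ][D[D][ZZ]][ZZ]][ZZ][D[D][ZZ][D[D][ZZ]][ZZ][D[D][ZZ][D[D][ZZ]][ZZ]][ZZ]][ZZ]][ZZ]Z


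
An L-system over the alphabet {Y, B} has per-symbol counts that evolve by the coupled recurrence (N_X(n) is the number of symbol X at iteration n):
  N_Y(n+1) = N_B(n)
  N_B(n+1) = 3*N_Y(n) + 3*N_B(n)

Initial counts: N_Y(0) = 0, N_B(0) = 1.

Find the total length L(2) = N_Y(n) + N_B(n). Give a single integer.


Step 0: N_Y=0, N_B=1, L=1
Step 1: N_Y=1, N_B=3, L=4
Step 2: N_Y=3, N_B=12, L=15

Answer: 15


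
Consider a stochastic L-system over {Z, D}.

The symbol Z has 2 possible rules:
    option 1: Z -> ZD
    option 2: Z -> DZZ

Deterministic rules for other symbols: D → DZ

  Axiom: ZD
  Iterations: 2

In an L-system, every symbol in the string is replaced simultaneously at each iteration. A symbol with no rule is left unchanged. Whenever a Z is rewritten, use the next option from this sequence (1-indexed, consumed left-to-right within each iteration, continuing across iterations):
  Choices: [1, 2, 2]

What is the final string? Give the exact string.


Step 0: ZD
Step 1: ZDDZ  (used choices [1])
Step 2: DZZDZDZDZZ  (used choices [2, 2])

Answer: DZZDZDZDZZ


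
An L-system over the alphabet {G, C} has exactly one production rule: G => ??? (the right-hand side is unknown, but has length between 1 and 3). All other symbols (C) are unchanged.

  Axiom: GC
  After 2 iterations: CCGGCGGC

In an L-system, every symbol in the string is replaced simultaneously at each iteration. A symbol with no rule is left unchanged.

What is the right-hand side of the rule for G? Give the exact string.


Trying G => CGG:
  Step 0: GC
  Step 1: CGGC
  Step 2: CCGGCGGC
Matches the given result.

Answer: CGG


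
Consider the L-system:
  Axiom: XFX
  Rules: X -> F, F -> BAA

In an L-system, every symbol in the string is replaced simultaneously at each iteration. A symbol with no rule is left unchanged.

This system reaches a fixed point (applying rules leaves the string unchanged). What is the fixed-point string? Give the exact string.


Step 0: XFX
Step 1: FBAAF
Step 2: BAABAABAA
Step 3: BAABAABAA  (unchanged — fixed point at step 2)

Answer: BAABAABAA


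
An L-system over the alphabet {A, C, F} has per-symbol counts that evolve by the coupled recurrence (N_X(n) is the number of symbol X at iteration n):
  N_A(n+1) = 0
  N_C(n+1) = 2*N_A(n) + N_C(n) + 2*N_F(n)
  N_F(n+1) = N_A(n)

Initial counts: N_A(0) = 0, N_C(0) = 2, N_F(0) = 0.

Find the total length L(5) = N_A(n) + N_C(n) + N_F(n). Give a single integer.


Step 0: N_A=0, N_C=2, N_F=0, L=2
Step 1: N_A=0, N_C=2, N_F=0, L=2
Step 2: N_A=0, N_C=2, N_F=0, L=2
Step 3: N_A=0, N_C=2, N_F=0, L=2
Step 4: N_A=0, N_C=2, N_F=0, L=2
Step 5: N_A=0, N_C=2, N_F=0, L=2

Answer: 2


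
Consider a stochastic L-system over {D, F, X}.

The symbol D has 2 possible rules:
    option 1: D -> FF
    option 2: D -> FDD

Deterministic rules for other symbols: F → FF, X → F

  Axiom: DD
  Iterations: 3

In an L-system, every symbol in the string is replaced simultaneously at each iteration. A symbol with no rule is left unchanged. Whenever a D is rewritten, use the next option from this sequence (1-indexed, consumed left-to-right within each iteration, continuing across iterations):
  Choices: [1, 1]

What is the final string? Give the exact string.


Answer: FFFFFFFFFFFFFFFF

Derivation:
Step 0: DD
Step 1: FFFF  (used choices [1, 1])
Step 2: FFFFFFFF  (used choices [])
Step 3: FFFFFFFFFFFFFFFF  (used choices [])


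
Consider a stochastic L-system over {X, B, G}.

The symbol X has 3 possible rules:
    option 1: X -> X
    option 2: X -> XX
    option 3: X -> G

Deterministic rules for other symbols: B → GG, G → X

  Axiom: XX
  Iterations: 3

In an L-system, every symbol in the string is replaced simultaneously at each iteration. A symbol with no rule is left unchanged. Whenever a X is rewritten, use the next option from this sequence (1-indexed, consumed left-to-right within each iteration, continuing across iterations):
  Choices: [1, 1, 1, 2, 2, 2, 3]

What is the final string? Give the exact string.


Answer: XXXXG

Derivation:
Step 0: XX
Step 1: XX  (used choices [1, 1])
Step 2: XXX  (used choices [1, 2])
Step 3: XXXXG  (used choices [2, 2, 3])


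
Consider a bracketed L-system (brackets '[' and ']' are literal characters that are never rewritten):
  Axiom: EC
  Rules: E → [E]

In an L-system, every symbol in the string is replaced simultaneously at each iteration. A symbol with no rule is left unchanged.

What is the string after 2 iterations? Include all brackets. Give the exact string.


Answer: [[E]]C

Derivation:
Step 0: EC
Step 1: [E]C
Step 2: [[E]]C


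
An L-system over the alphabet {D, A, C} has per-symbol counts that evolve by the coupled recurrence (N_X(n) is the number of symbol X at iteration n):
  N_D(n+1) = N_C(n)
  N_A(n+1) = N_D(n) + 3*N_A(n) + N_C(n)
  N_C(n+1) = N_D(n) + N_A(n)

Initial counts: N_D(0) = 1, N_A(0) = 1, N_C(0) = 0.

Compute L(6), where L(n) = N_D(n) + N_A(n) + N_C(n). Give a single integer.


Answer: 2704

Derivation:
Step 0: N_D=1, N_A=1, N_C=0, L=2
Step 1: N_D=0, N_A=4, N_C=2, L=6
Step 2: N_D=2, N_A=14, N_C=4, L=20
Step 3: N_D=4, N_A=48, N_C=16, L=68
Step 4: N_D=16, N_A=164, N_C=52, L=232
Step 5: N_D=52, N_A=560, N_C=180, L=792
Step 6: N_D=180, N_A=1912, N_C=612, L=2704


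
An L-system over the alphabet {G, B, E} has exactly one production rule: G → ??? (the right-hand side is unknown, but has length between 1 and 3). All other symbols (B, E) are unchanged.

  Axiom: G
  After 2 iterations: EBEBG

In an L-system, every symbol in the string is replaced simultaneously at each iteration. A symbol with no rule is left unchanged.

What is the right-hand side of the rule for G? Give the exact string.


Trying G → EBG:
  Step 0: G
  Step 1: EBG
  Step 2: EBEBG
Matches the given result.

Answer: EBG


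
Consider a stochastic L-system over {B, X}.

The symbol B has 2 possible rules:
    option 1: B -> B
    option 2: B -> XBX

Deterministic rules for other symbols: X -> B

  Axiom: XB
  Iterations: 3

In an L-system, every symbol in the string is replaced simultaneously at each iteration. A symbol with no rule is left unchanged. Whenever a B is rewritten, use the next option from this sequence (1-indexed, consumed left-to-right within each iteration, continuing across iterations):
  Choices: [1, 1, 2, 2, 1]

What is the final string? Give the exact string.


Step 0: XB
Step 1: BB  (used choices [1])
Step 2: BXBX  (used choices [1, 2])
Step 3: XBXBBB  (used choices [2, 1])

Answer: XBXBBB


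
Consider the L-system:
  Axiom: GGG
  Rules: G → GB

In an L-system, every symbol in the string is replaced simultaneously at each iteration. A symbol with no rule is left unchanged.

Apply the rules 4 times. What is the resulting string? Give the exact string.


Answer: GBBBBGBBBBGBBBB

Derivation:
Step 0: GGG
Step 1: GBGBGB
Step 2: GBBGBBGBB
Step 3: GBBBGBBBGBBB
Step 4: GBBBBGBBBBGBBBB


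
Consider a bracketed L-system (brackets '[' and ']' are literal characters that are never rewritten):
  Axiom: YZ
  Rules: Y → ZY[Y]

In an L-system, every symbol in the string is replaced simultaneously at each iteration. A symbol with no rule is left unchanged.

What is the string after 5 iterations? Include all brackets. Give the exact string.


Answer: ZZZZZY[Y][ZY[Y]][ZZY[Y][ZY[Y]]][ZZZY[Y][ZY[Y]][ZZY[Y][ZY[Y]]]][ZZZZY[Y][ZY[Y]][ZZY[Y][ZY[Y]]][ZZZY[Y][ZY[Y]][ZZY[Y][ZY[Y]]]]]Z

Derivation:
Step 0: YZ
Step 1: ZY[Y]Z
Step 2: ZZY[Y][ZY[Y]]Z
Step 3: ZZZY[Y][ZY[Y]][ZZY[Y][ZY[Y]]]Z
Step 4: ZZZZY[Y][ZY[Y]][ZZY[Y][ZY[Y]]][ZZZY[Y][ZY[Y]][ZZY[Y][ZY[Y]]]]Z
Step 5: ZZZZZY[Y][ZY[Y]][ZZY[Y][ZY[Y]]][ZZZY[Y][ZY[Y]][ZZY[Y][ZY[Y]]]][ZZZZY[Y][ZY[Y]][ZZY[Y][ZY[Y]]][ZZZY[Y][ZY[Y]][ZZY[Y][ZY[Y]]]]]Z


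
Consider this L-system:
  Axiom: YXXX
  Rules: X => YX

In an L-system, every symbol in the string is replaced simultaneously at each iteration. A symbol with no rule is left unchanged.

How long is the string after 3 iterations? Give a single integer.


Step 0: length = 4
Step 1: length = 7
Step 2: length = 10
Step 3: length = 13

Answer: 13


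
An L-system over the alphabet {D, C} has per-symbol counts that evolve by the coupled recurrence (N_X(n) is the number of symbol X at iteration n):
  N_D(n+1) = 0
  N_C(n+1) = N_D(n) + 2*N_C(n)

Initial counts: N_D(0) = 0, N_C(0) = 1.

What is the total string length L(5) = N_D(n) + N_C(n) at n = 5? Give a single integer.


Step 0: N_D=0, N_C=1, L=1
Step 1: N_D=0, N_C=2, L=2
Step 2: N_D=0, N_C=4, L=4
Step 3: N_D=0, N_C=8, L=8
Step 4: N_D=0, N_C=16, L=16
Step 5: N_D=0, N_C=32, L=32

Answer: 32


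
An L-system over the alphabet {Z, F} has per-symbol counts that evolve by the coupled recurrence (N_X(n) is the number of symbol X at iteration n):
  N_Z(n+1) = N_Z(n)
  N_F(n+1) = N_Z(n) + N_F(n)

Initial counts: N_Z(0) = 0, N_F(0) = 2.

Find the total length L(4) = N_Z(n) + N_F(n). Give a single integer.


Answer: 2

Derivation:
Step 0: N_Z=0, N_F=2, L=2
Step 1: N_Z=0, N_F=2, L=2
Step 2: N_Z=0, N_F=2, L=2
Step 3: N_Z=0, N_F=2, L=2
Step 4: N_Z=0, N_F=2, L=2


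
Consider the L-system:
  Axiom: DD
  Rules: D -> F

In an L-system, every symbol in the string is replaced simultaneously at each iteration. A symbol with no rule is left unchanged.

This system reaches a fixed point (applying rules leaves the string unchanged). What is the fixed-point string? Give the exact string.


Answer: FF

Derivation:
Step 0: DD
Step 1: FF
Step 2: FF  (unchanged — fixed point at step 1)


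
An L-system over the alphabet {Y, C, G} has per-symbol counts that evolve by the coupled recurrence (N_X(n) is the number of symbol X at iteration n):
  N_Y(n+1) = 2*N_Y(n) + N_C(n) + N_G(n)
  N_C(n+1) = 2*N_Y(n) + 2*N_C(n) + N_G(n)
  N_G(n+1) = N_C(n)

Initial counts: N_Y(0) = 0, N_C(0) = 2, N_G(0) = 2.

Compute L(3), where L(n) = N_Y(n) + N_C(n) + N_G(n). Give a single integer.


Answer: 164

Derivation:
Step 0: N_Y=0, N_C=2, N_G=2, L=4
Step 1: N_Y=4, N_C=6, N_G=2, L=12
Step 2: N_Y=16, N_C=22, N_G=6, L=44
Step 3: N_Y=60, N_C=82, N_G=22, L=164


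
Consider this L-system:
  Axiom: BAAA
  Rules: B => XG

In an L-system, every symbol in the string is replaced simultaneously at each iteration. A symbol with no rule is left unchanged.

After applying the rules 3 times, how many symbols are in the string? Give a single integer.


Step 0: length = 4
Step 1: length = 5
Step 2: length = 5
Step 3: length = 5

Answer: 5


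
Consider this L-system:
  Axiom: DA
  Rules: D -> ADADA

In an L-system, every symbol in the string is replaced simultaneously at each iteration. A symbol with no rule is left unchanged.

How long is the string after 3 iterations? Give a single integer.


Answer: 30

Derivation:
Step 0: length = 2
Step 1: length = 6
Step 2: length = 14
Step 3: length = 30


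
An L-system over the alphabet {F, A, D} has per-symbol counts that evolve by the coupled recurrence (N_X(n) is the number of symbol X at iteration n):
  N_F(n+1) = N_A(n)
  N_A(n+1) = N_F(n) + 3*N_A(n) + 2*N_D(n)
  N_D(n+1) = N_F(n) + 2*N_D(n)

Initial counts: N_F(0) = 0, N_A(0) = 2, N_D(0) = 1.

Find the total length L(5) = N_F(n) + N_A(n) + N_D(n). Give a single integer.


Answer: 2100

Derivation:
Step 0: N_F=0, N_A=2, N_D=1, L=3
Step 1: N_F=2, N_A=8, N_D=2, L=12
Step 2: N_F=8, N_A=30, N_D=6, L=44
Step 3: N_F=30, N_A=110, N_D=20, L=160
Step 4: N_F=110, N_A=400, N_D=70, L=580
Step 5: N_F=400, N_A=1450, N_D=250, L=2100


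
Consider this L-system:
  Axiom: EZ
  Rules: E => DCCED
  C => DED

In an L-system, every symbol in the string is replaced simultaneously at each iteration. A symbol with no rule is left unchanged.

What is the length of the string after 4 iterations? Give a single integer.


Answer: 62

Derivation:
Step 0: length = 2
Step 1: length = 6
Step 2: length = 14
Step 3: length = 30
Step 4: length = 62


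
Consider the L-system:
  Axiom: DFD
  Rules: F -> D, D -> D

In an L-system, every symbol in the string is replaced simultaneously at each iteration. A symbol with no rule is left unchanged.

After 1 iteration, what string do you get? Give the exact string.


Answer: DDD

Derivation:
Step 0: DFD
Step 1: DDD


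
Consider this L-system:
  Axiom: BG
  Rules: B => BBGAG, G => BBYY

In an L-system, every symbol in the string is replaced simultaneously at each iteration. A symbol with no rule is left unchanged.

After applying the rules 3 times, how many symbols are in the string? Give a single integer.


Step 0: length = 2
Step 1: length = 9
Step 2: length = 31
Step 3: length = 103

Answer: 103


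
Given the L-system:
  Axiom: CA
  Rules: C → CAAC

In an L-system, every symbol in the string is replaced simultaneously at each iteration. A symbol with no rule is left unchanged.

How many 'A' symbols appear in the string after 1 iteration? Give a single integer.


Step 0: CA  (1 'A')
Step 1: CAACA  (3 'A')

Answer: 3


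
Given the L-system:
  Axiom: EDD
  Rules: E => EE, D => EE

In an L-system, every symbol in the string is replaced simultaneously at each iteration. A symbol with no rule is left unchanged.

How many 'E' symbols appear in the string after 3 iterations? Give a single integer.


Answer: 24

Derivation:
Step 0: EDD  (1 'E')
Step 1: EEEEEE  (6 'E')
Step 2: EEEEEEEEEEEE  (12 'E')
Step 3: EEEEEEEEEEEEEEEEEEEEEEEE  (24 'E')


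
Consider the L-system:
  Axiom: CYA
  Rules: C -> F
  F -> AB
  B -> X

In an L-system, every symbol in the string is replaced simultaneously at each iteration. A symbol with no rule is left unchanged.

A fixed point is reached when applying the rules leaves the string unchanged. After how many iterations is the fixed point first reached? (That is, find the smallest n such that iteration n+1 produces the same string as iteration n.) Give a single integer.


Step 0: CYA
Step 1: FYA
Step 2: ABYA
Step 3: AXYA
Step 4: AXYA  (unchanged — fixed point at step 3)

Answer: 3


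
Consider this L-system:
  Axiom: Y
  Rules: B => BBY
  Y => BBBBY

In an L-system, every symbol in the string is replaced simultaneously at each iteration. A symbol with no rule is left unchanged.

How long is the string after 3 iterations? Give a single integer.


Answer: 61

Derivation:
Step 0: length = 1
Step 1: length = 5
Step 2: length = 17
Step 3: length = 61


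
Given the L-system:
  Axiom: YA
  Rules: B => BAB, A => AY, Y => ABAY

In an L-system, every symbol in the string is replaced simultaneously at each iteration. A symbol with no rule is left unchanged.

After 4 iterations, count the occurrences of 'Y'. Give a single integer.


Answer: 35

Derivation:
Step 0: YA  (1 'Y')
Step 1: ABAYAY  (2 'Y')
Step 2: AYBABAYABAYAYABAY  (5 'Y')
Step 3: AYABAYBABAYBABAYABAYAYBABAYABAYAYABAYAYBABAYABAY  (13 'Y')
Step 4: AYABAYAYBABAYABAYBABAYBABAYABAYBABAYBABAYABAYAYBABAYABAYAYABAYBABAYBABAYABAYAYBABAYABAYAYABAYAYBABAYABAYAYABAYBABAYBABAYABAYAYBABAYABAY  (35 'Y')


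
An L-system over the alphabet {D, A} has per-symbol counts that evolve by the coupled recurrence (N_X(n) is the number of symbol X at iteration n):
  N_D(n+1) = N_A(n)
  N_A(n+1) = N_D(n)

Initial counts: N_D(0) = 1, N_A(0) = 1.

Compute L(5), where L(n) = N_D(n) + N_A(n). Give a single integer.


Answer: 2

Derivation:
Step 0: N_D=1, N_A=1, L=2
Step 1: N_D=1, N_A=1, L=2
Step 2: N_D=1, N_A=1, L=2
Step 3: N_D=1, N_A=1, L=2
Step 4: N_D=1, N_A=1, L=2
Step 5: N_D=1, N_A=1, L=2


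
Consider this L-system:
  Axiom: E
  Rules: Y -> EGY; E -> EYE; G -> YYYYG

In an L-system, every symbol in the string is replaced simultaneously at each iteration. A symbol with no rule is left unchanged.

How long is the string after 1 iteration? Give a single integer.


Answer: 3

Derivation:
Step 0: length = 1
Step 1: length = 3


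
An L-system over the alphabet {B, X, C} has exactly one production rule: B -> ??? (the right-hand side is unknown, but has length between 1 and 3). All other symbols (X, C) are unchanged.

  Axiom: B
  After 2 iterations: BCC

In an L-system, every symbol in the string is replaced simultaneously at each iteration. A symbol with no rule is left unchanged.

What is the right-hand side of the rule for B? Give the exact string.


Answer: BC

Derivation:
Trying B -> BC:
  Step 0: B
  Step 1: BC
  Step 2: BCC
Matches the given result.


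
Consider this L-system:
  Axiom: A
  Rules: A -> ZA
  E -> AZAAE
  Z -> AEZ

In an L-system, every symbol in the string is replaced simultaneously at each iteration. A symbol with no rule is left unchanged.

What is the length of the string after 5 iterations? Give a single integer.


Answer: 127

Derivation:
Step 0: length = 1
Step 1: length = 2
Step 2: length = 5
Step 3: length = 15
Step 4: length = 44
Step 5: length = 127


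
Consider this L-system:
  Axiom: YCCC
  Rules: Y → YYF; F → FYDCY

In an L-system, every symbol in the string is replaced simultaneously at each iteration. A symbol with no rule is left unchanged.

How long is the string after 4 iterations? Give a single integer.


Answer: 110

Derivation:
Step 0: length = 4
Step 1: length = 6
Step 2: length = 14
Step 3: length = 38
Step 4: length = 110


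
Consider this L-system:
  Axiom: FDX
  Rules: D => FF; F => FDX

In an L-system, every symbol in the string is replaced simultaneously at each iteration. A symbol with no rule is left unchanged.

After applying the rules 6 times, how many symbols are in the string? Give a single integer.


Step 0: length = 3
Step 1: length = 6
Step 2: length = 13
Step 3: length = 26
Step 4: length = 53
Step 5: length = 106
Step 6: length = 213

Answer: 213


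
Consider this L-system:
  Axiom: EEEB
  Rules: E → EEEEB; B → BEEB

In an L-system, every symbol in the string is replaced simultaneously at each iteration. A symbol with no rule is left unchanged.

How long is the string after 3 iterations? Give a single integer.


Step 0: length = 4
Step 1: length = 19
Step 2: length = 90
Step 3: length = 426

Answer: 426


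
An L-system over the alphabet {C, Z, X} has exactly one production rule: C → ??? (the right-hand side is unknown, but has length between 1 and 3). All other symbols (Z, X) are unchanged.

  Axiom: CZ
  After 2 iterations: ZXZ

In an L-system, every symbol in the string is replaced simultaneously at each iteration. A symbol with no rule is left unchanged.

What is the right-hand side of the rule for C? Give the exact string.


Answer: ZX

Derivation:
Trying C → ZX:
  Step 0: CZ
  Step 1: ZXZ
  Step 2: ZXZ
Matches the given result.


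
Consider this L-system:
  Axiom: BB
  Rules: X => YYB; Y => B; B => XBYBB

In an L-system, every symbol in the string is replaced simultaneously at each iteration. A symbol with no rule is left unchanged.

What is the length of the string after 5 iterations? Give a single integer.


Step 0: length = 2
Step 1: length = 10
Step 2: length = 38
Step 3: length = 138
Step 4: length = 510
Step 5: length = 1882

Answer: 1882


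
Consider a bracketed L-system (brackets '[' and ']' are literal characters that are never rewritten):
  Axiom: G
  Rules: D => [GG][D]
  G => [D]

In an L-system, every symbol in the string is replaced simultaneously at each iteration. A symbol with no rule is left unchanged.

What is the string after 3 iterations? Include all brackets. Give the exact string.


Answer: [[[D][D]][[GG][D]]]

Derivation:
Step 0: G
Step 1: [D]
Step 2: [[GG][D]]
Step 3: [[[D][D]][[GG][D]]]


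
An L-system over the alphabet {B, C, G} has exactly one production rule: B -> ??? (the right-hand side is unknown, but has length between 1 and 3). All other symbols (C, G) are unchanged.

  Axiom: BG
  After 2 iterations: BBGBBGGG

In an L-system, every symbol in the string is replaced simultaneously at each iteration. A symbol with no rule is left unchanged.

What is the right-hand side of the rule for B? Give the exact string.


Trying B -> BBG:
  Step 0: BG
  Step 1: BBGG
  Step 2: BBGBBGGG
Matches the given result.

Answer: BBG


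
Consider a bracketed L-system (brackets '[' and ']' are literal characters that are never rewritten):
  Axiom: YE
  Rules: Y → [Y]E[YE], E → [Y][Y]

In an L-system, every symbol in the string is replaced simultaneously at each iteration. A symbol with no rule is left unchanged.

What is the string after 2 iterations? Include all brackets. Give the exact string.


Step 0: YE
Step 1: [Y]E[YE][Y][Y]
Step 2: [[Y]E[YE]][Y][Y][[Y]E[YE][Y][Y]][[Y]E[YE]][[Y]E[YE]]

Answer: [[Y]E[YE]][Y][Y][[Y]E[YE][Y][Y]][[Y]E[YE]][[Y]E[YE]]


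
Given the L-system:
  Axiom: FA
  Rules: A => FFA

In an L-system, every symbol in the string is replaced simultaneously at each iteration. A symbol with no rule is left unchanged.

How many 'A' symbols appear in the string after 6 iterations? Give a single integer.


Step 0: FA  (1 'A')
Step 1: FFFA  (1 'A')
Step 2: FFFFFA  (1 'A')
Step 3: FFFFFFFA  (1 'A')
Step 4: FFFFFFFFFA  (1 'A')
Step 5: FFFFFFFFFFFA  (1 'A')
Step 6: FFFFFFFFFFFFFA  (1 'A')

Answer: 1


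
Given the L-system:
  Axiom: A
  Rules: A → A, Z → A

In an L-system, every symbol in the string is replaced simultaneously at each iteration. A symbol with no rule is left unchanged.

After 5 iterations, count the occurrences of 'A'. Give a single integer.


Step 0: A  (1 'A')
Step 1: A  (1 'A')
Step 2: A  (1 'A')
Step 3: A  (1 'A')
Step 4: A  (1 'A')
Step 5: A  (1 'A')

Answer: 1


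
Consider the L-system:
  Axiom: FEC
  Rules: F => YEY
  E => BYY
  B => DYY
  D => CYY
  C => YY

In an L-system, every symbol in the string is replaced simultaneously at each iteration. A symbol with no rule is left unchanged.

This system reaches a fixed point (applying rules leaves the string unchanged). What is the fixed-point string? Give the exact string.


Step 0: FEC
Step 1: YEYBYYYY
Step 2: YBYYYDYYYYYY
Step 3: YDYYYYYCYYYYYYYY
Step 4: YCYYYYYYYYYYYYYYYYY
Step 5: YYYYYYYYYYYYYYYYYYYY
Step 6: YYYYYYYYYYYYYYYYYYYY  (unchanged — fixed point at step 5)

Answer: YYYYYYYYYYYYYYYYYYYY


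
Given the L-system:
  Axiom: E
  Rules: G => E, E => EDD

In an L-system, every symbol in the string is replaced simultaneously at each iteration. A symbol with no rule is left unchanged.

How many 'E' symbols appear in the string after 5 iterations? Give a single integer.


Step 0: E  (1 'E')
Step 1: EDD  (1 'E')
Step 2: EDDDD  (1 'E')
Step 3: EDDDDDD  (1 'E')
Step 4: EDDDDDDDD  (1 'E')
Step 5: EDDDDDDDDDD  (1 'E')

Answer: 1


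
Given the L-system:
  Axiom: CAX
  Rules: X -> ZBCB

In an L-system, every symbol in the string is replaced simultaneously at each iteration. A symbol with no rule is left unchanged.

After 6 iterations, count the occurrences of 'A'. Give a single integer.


Step 0: CAX  (1 'A')
Step 1: CAZBCB  (1 'A')
Step 2: CAZBCB  (1 'A')
Step 3: CAZBCB  (1 'A')
Step 4: CAZBCB  (1 'A')
Step 5: CAZBCB  (1 'A')
Step 6: CAZBCB  (1 'A')

Answer: 1


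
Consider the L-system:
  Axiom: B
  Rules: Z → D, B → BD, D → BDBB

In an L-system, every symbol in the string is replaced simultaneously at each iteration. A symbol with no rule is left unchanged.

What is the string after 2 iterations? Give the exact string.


Answer: BDBDBB

Derivation:
Step 0: B
Step 1: BD
Step 2: BDBDBB


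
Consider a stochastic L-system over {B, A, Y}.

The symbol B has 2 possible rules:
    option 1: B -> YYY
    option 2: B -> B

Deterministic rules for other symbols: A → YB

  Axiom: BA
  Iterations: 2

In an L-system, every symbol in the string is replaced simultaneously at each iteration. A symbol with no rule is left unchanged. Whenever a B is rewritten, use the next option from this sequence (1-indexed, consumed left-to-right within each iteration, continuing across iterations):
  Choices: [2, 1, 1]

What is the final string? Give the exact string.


Step 0: BA
Step 1: BYB  (used choices [2])
Step 2: YYYYYYY  (used choices [1, 1])

Answer: YYYYYYY


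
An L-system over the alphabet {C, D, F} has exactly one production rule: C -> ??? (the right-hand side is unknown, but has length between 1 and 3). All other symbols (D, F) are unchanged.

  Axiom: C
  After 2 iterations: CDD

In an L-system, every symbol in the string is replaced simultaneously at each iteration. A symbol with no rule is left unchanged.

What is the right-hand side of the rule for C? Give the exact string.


Answer: CD

Derivation:
Trying C -> CD:
  Step 0: C
  Step 1: CD
  Step 2: CDD
Matches the given result.


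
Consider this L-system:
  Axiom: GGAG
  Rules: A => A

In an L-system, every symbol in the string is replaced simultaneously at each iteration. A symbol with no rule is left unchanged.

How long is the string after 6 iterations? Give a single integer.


Step 0: length = 4
Step 1: length = 4
Step 2: length = 4
Step 3: length = 4
Step 4: length = 4
Step 5: length = 4
Step 6: length = 4

Answer: 4


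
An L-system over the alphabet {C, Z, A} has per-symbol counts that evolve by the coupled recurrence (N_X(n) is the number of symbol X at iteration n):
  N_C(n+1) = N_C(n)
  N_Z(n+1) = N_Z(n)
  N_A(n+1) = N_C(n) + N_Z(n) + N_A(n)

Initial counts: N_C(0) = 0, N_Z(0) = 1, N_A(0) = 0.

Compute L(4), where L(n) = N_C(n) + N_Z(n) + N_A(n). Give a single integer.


Step 0: N_C=0, N_Z=1, N_A=0, L=1
Step 1: N_C=0, N_Z=1, N_A=1, L=2
Step 2: N_C=0, N_Z=1, N_A=2, L=3
Step 3: N_C=0, N_Z=1, N_A=3, L=4
Step 4: N_C=0, N_Z=1, N_A=4, L=5

Answer: 5


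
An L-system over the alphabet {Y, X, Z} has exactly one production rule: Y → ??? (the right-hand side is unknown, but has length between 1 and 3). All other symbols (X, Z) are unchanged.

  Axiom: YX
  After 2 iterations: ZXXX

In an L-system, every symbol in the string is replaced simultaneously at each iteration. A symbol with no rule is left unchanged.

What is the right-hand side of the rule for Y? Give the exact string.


Trying Y → ZXX:
  Step 0: YX
  Step 1: ZXXX
  Step 2: ZXXX
Matches the given result.

Answer: ZXX


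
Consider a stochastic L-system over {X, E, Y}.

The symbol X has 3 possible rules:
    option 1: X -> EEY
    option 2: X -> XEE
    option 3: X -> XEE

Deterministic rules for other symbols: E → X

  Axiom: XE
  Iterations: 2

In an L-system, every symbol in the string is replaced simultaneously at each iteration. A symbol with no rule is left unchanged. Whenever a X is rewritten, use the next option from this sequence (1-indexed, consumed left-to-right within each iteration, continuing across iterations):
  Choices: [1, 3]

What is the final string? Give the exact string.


Answer: XXYXEE

Derivation:
Step 0: XE
Step 1: EEYX  (used choices [1])
Step 2: XXYXEE  (used choices [3])


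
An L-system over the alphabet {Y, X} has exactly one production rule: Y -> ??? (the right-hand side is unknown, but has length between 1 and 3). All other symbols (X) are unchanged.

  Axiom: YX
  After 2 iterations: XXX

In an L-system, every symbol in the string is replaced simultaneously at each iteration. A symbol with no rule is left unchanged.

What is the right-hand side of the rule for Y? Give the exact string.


Trying Y -> XX:
  Step 0: YX
  Step 1: XXX
  Step 2: XXX
Matches the given result.

Answer: XX


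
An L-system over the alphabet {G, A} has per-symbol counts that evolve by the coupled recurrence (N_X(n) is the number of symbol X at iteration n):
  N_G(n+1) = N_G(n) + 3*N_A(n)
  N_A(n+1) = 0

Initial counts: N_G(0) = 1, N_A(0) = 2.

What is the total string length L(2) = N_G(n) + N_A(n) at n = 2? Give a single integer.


Answer: 7

Derivation:
Step 0: N_G=1, N_A=2, L=3
Step 1: N_G=7, N_A=0, L=7
Step 2: N_G=7, N_A=0, L=7


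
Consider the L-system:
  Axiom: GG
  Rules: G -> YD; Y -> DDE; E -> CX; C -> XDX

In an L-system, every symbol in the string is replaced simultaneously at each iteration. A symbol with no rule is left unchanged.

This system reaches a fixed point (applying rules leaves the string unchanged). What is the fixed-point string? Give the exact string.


Step 0: GG
Step 1: YDYD
Step 2: DDEDDDED
Step 3: DDCXDDDCXD
Step 4: DDXDXXDDDXDXXD
Step 5: DDXDXXDDDXDXXD  (unchanged — fixed point at step 4)

Answer: DDXDXXDDDXDXXD


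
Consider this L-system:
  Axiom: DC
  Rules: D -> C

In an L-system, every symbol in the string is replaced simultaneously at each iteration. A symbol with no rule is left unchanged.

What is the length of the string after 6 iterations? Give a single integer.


Answer: 2

Derivation:
Step 0: length = 2
Step 1: length = 2
Step 2: length = 2
Step 3: length = 2
Step 4: length = 2
Step 5: length = 2
Step 6: length = 2


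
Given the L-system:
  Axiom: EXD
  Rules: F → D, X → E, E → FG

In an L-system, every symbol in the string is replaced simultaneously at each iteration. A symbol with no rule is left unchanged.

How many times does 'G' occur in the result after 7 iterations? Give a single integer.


Answer: 2

Derivation:
Step 0: EXD  (0 'G')
Step 1: FGED  (1 'G')
Step 2: DGFGD  (2 'G')
Step 3: DGDGD  (2 'G')
Step 4: DGDGD  (2 'G')
Step 5: DGDGD  (2 'G')
Step 6: DGDGD  (2 'G')
Step 7: DGDGD  (2 'G')


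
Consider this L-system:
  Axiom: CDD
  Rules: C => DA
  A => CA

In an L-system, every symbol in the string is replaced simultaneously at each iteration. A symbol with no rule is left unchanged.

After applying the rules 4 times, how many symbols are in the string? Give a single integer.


Answer: 10

Derivation:
Step 0: length = 3
Step 1: length = 4
Step 2: length = 5
Step 3: length = 7
Step 4: length = 10


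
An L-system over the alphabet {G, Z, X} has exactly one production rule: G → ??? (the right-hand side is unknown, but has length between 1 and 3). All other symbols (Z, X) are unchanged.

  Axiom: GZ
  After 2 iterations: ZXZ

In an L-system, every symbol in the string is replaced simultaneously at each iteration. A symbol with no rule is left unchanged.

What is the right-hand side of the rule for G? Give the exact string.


Answer: ZX

Derivation:
Trying G → ZX:
  Step 0: GZ
  Step 1: ZXZ
  Step 2: ZXZ
Matches the given result.


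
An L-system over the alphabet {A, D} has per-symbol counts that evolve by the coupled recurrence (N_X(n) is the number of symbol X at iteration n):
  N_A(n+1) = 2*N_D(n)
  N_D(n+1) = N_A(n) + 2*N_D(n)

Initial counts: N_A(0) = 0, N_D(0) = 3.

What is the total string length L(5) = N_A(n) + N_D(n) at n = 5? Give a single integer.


Step 0: N_A=0, N_D=3, L=3
Step 1: N_A=6, N_D=6, L=12
Step 2: N_A=12, N_D=18, L=30
Step 3: N_A=36, N_D=48, L=84
Step 4: N_A=96, N_D=132, L=228
Step 5: N_A=264, N_D=360, L=624

Answer: 624
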